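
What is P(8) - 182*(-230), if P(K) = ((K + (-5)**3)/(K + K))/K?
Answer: 5357963/128 ≈ 41859.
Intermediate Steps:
P(K) = (-125 + K)/(2*K**2) (P(K) = ((K - 125)/((2*K)))/K = ((-125 + K)*(1/(2*K)))/K = ((-125 + K)/(2*K))/K = (-125 + K)/(2*K**2))
P(8) - 182*(-230) = (1/2)*(-125 + 8)/8**2 - 182*(-230) = (1/2)*(1/64)*(-117) + 41860 = -117/128 + 41860 = 5357963/128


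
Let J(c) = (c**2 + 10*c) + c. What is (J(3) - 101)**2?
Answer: 3481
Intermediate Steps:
J(c) = c**2 + 11*c
(J(3) - 101)**2 = (3*(11 + 3) - 101)**2 = (3*14 - 101)**2 = (42 - 101)**2 = (-59)**2 = 3481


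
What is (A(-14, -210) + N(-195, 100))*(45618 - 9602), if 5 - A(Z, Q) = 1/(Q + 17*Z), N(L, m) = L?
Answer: -191602869/28 ≈ -6.8430e+6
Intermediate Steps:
A(Z, Q) = 5 - 1/(Q + 17*Z)
(A(-14, -210) + N(-195, 100))*(45618 - 9602) = ((-1 + 5*(-210) + 85*(-14))/(-210 + 17*(-14)) - 195)*(45618 - 9602) = ((-1 - 1050 - 1190)/(-210 - 238) - 195)*36016 = (-2241/(-448) - 195)*36016 = (-1/448*(-2241) - 195)*36016 = (2241/448 - 195)*36016 = -85119/448*36016 = -191602869/28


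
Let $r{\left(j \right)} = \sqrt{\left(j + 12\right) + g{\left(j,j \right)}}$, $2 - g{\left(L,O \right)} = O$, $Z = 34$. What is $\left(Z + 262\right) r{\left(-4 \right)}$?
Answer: $296 \sqrt{14} \approx 1107.5$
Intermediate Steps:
$g{\left(L,O \right)} = 2 - O$
$r{\left(j \right)} = \sqrt{14}$ ($r{\left(j \right)} = \sqrt{\left(j + 12\right) - \left(-2 + j\right)} = \sqrt{\left(12 + j\right) - \left(-2 + j\right)} = \sqrt{14}$)
$\left(Z + 262\right) r{\left(-4 \right)} = \left(34 + 262\right) \sqrt{14} = 296 \sqrt{14}$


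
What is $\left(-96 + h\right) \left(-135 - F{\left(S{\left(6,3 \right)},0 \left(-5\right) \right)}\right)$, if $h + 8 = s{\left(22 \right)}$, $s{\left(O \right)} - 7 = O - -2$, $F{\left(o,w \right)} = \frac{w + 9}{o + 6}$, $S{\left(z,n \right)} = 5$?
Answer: $\frac{109062}{11} \approx 9914.7$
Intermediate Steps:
$F{\left(o,w \right)} = \frac{9 + w}{6 + o}$
$s{\left(O \right)} = 9 + O$ ($s{\left(O \right)} = 7 + \left(O - -2\right) = 7 + \left(O + 2\right) = 7 + \left(2 + O\right) = 9 + O$)
$h = 23$ ($h = -8 + \left(9 + 22\right) = -8 + 31 = 23$)
$\left(-96 + h\right) \left(-135 - F{\left(S{\left(6,3 \right)},0 \left(-5\right) \right)}\right) = \left(-96 + 23\right) \left(-135 - \frac{9 + 0 \left(-5\right)}{6 + 5}\right) = - 73 \left(-135 - \frac{9 + 0}{11}\right) = - 73 \left(-135 - \frac{1}{11} \cdot 9\right) = - 73 \left(-135 - \frac{9}{11}\right) = \left(-73\right) \left(- \frac{1494}{11}\right) = \frac{109062}{11}$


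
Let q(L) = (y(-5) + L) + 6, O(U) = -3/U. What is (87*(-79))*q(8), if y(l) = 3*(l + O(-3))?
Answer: -13746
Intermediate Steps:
y(l) = 3 + 3*l (y(l) = 3*(l - 3/(-3)) = 3*(l - 3*(-⅓)) = 3*(l + 1) = 3*(1 + l) = 3 + 3*l)
q(L) = -6 + L (q(L) = ((3 + 3*(-5)) + L) + 6 = ((3 - 15) + L) + 6 = (-12 + L) + 6 = -6 + L)
(87*(-79))*q(8) = (87*(-79))*(-6 + 8) = -6873*2 = -13746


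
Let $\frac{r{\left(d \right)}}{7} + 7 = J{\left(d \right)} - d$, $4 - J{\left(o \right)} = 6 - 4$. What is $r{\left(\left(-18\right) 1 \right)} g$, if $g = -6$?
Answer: $-546$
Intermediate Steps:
$J{\left(o \right)} = 2$ ($J{\left(o \right)} = 4 - \left(6 - 4\right) = 4 - 2 = 2$)
$r{\left(d \right)} = -35 - 7 d$ ($r{\left(d \right)} = -49 + 7 \left(2 - d\right) = -49 - \left(-14 + 7 d\right) = -35 - 7 d$)
$r{\left(\left(-18\right) 1 \right)} g = \left(-35 - 7 \left(\left(-18\right) 1\right)\right) \left(-6\right) = \left(-35 - -126\right) \left(-6\right) = \left(-35 + 126\right) \left(-6\right) = 91 \left(-6\right) = -546$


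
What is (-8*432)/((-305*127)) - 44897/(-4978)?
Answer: 92436277/10148570 ≈ 9.1083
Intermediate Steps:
(-8*432)/((-305*127)) - 44897/(-4978) = -3456/(-38735) - 44897*(-1/4978) = -3456*(-1/38735) + 2363/262 = 3456/38735 + 2363/262 = 92436277/10148570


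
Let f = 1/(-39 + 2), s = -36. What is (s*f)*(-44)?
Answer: -1584/37 ≈ -42.811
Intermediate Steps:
f = -1/37 (f = 1/(-37) = -1/37 ≈ -0.027027)
(s*f)*(-44) = -36*(-1/37)*(-44) = (36/37)*(-44) = -1584/37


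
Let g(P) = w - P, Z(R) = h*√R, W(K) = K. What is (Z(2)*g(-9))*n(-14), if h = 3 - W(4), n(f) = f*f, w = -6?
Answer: -588*√2 ≈ -831.56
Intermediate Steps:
n(f) = f²
h = -1 (h = 3 - 1*4 = 3 - 4 = -1)
Z(R) = -√R
g(P) = -6 - P
(Z(2)*g(-9))*n(-14) = ((-√2)*(-6 - 1*(-9)))*(-14)² = ((-√2)*(-6 + 9))*196 = (-√2*3)*196 = -3*√2*196 = -588*√2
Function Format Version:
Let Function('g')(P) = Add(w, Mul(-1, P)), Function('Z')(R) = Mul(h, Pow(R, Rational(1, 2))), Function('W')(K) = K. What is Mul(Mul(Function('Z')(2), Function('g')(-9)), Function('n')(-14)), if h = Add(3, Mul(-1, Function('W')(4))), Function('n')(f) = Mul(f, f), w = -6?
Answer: Mul(-588, Pow(2, Rational(1, 2))) ≈ -831.56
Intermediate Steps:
Function('n')(f) = Pow(f, 2)
h = -1 (h = Add(3, Mul(-1, 4)) = Add(3, -4) = -1)
Function('Z')(R) = Mul(-1, Pow(R, Rational(1, 2)))
Function('g')(P) = Add(-6, Mul(-1, P))
Mul(Mul(Function('Z')(2), Function('g')(-9)), Function('n')(-14)) = Mul(Mul(Mul(-1, Pow(2, Rational(1, 2))), Add(-6, Mul(-1, -9))), Pow(-14, 2)) = Mul(Mul(Mul(-1, Pow(2, Rational(1, 2))), Add(-6, 9)), 196) = Mul(Mul(Mul(-1, Pow(2, Rational(1, 2))), 3), 196) = Mul(Mul(-3, Pow(2, Rational(1, 2))), 196) = Mul(-588, Pow(2, Rational(1, 2)))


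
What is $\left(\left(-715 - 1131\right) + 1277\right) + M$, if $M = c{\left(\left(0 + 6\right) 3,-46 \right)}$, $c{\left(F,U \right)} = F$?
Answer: $-551$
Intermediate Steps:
$M = 18$ ($M = \left(0 + 6\right) 3 = 6 \cdot 3 = 18$)
$\left(\left(-715 - 1131\right) + 1277\right) + M = \left(\left(-715 - 1131\right) + 1277\right) + 18 = \left(-1846 + 1277\right) + 18 = -569 + 18 = -551$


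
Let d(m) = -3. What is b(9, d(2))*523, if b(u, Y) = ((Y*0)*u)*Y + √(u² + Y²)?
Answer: 1569*√10 ≈ 4961.6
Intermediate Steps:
b(u, Y) = √(Y² + u²) (b(u, Y) = (0*u)*Y + √(Y² + u²) = 0*Y + √(Y² + u²) = 0 + √(Y² + u²) = √(Y² + u²))
b(9, d(2))*523 = √((-3)² + 9²)*523 = √(9 + 81)*523 = √90*523 = (3*√10)*523 = 1569*√10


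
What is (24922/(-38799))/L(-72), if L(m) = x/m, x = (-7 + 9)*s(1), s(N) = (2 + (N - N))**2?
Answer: 24922/4311 ≈ 5.7810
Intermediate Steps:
s(N) = 4 (s(N) = (2 + 0)**2 = 2**2 = 4)
x = 8 (x = (-7 + 9)*4 = 2*4 = 8)
L(m) = 8/m
(24922/(-38799))/L(-72) = (24922/(-38799))/((8/(-72))) = (24922*(-1/38799))/((8*(-1/72))) = -24922/(38799*(-1/9)) = -24922/38799*(-9) = 24922/4311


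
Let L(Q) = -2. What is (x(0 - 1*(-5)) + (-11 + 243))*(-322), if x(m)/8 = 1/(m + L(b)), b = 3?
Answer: -226688/3 ≈ -75563.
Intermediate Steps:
x(m) = 8/(-2 + m) (x(m) = 8/(m - 2) = 8/(-2 + m))
(x(0 - 1*(-5)) + (-11 + 243))*(-322) = (8/(-2 + (0 - 1*(-5))) + (-11 + 243))*(-322) = (8/(-2 + (0 + 5)) + 232)*(-322) = (8/(-2 + 5) + 232)*(-322) = (8/3 + 232)*(-322) = (704/3)*(-322) = -226688/3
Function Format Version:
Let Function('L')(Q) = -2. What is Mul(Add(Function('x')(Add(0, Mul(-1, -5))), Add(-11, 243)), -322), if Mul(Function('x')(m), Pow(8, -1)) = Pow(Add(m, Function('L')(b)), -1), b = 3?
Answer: Rational(-226688, 3) ≈ -75563.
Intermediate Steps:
Function('x')(m) = Mul(8, Pow(Add(-2, m), -1)) (Function('x')(m) = Mul(8, Pow(Add(m, -2), -1)) = Mul(8, Pow(Add(-2, m), -1)))
Mul(Add(Function('x')(Add(0, Mul(-1, -5))), Add(-11, 243)), -322) = Mul(Add(Mul(8, Pow(Add(-2, Add(0, Mul(-1, -5))), -1)), Add(-11, 243)), -322) = Mul(Add(Mul(8, Pow(Add(-2, Add(0, 5)), -1)), 232), -322) = Mul(Add(Mul(8, Pow(Add(-2, 5), -1)), 232), -322) = Mul(Add(Mul(8, Pow(3, -1)), 232), -322) = Mul(Add(Mul(8, Rational(1, 3)), 232), -322) = Mul(Add(Rational(8, 3), 232), -322) = Mul(Rational(704, 3), -322) = Rational(-226688, 3)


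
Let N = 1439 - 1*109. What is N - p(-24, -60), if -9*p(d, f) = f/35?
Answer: 27926/21 ≈ 1329.8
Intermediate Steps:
N = 1330 (N = 1439 - 109 = 1330)
p(d, f) = -f/315 (p(d, f) = -f/(9*35) = -f/315)
N - p(-24, -60) = 1330 - (-1)*(-60)/315 = 1330 - 1*4/21 = 1330 - 4/21 = 27926/21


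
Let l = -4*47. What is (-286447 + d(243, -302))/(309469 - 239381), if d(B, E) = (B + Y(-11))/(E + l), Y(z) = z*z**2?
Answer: -70178971/17171560 ≈ -4.0869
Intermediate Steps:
l = -188
Y(z) = z**3
d(B, E) = (-1331 + B)/(-188 + E) (d(B, E) = (B + (-11)**3)/(E - 188) = (B - 1331)/(-188 + E) = (-1331 + B)/(-188 + E))
(-286447 + d(243, -302))/(309469 - 239381) = (-286447 + (-1331 + 243)/(-188 - 302))/(309469 - 239381) = (-286447 - 1088/(-490))/70088 = (-286447 - 1/490*(-1088))*(1/70088) = (-286447 + 544/245)*(1/70088) = -70178971/245*1/70088 = -70178971/17171560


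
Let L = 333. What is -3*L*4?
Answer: -3996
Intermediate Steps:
-3*L*4 = -3*333*4 = -999*4 = -3996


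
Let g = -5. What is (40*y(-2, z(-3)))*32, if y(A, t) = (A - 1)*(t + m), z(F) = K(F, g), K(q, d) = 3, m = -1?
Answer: -7680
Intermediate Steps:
z(F) = 3
y(A, t) = (-1 + A)*(-1 + t) (y(A, t) = (A - 1)*(t - 1) = (-1 + A)*(-1 + t))
(40*y(-2, z(-3)))*32 = (40*(1 - 1*(-2) - 1*3 - 2*3))*32 = (40*(1 + 2 - 3 - 6))*32 = (40*(-6))*32 = -240*32 = -7680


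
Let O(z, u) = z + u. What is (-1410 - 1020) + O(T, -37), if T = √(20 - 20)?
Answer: -2467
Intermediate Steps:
T = 0 (T = √0 = 0)
O(z, u) = u + z
(-1410 - 1020) + O(T, -37) = (-1410 - 1020) + (-37 + 0) = -2430 - 37 = -2467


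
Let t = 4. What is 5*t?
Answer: 20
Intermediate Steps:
5*t = 5*4 = 20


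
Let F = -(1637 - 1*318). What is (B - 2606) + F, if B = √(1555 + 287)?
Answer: -3925 + √1842 ≈ -3882.1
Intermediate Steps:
F = -1319 (F = -(1637 - 318) = -1*1319 = -1319)
B = √1842 ≈ 42.919
(B - 2606) + F = (√1842 - 2606) - 1319 = (-2606 + √1842) - 1319 = -3925 + √1842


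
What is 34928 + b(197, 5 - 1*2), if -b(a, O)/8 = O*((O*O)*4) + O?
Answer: 34040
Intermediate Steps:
b(a, O) = -32*O**3 - 8*O (b(a, O) = -8*(O*((O*O)*4) + O) = -8*(O*(O**2*4) + O) = -8*(O*(4*O**2) + O) = -8*(4*O**3 + O) = -8*(O + 4*O**3) = -32*O**3 - 8*O)
34928 + b(197, 5 - 1*2) = 34928 + (-32*(5 - 1*2)**3 - 8*(5 - 1*2)) = 34928 + (-32*(5 - 2)**3 - 8*(5 - 2)) = 34928 + (-32*3**3 - 8*3) = 34928 + (-32*27 - 24) = 34928 + (-864 - 24) = 34928 - 888 = 34040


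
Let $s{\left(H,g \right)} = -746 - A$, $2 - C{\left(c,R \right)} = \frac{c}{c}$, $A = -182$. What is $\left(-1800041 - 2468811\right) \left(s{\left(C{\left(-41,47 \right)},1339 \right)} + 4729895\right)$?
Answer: $-20188814098012$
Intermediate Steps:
$C{\left(c,R \right)} = 1$ ($C{\left(c,R \right)} = 2 - \frac{c}{c} = 2 - 1 = 1$)
$s{\left(H,g \right)} = -564$ ($s{\left(H,g \right)} = -746 - -182 = -746 + 182 = -564$)
$\left(-1800041 - 2468811\right) \left(s{\left(C{\left(-41,47 \right)},1339 \right)} + 4729895\right) = \left(-1800041 - 2468811\right) \left(-564 + 4729895\right) = \left(-4268852\right) 4729331 = -20188814098012$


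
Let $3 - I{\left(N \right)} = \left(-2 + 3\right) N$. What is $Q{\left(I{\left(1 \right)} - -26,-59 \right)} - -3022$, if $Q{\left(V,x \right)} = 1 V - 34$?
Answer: $3016$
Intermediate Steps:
$I{\left(N \right)} = 3 - N$ ($I{\left(N \right)} = 3 - \left(-2 + 3\right) N = 3 - 1 N = 3 - N$)
$Q{\left(V,x \right)} = -34 + V$ ($Q{\left(V,x \right)} = V - 34 = -34 + V$)
$Q{\left(I{\left(1 \right)} - -26,-59 \right)} - -3022 = \left(-34 + \left(\left(3 - 1\right) - -26\right)\right) - -3022 = \left(-34 + \left(\left(3 - 1\right) + 26\right)\right) + 3022 = \left(-34 + \left(2 + 26\right)\right) + 3022 = \left(-34 + 28\right) + 3022 = -6 + 3022 = 3016$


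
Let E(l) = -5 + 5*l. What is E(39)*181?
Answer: 34390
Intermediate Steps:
E(39)*181 = (-5 + 5*39)*181 = (-5 + 195)*181 = 190*181 = 34390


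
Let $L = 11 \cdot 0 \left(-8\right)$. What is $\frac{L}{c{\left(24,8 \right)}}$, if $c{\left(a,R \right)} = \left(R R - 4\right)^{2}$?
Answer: $0$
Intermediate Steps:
$c{\left(a,R \right)} = \left(-4 + R^{2}\right)^{2}$ ($c{\left(a,R \right)} = \left(R^{2} - 4\right)^{2} = \left(-4 + R^{2}\right)^{2}$)
$L = 0$ ($L = 0 \left(-8\right) = 0$)
$\frac{L}{c{\left(24,8 \right)}} = \frac{0}{\left(-4 + 8^{2}\right)^{2}} = \frac{0}{\left(-4 + 64\right)^{2}} = \frac{0}{60^{2}} = \frac{0}{3600} = 0 \cdot \frac{1}{3600} = 0$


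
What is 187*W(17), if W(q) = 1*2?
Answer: 374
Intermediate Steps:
W(q) = 2
187*W(17) = 187*2 = 374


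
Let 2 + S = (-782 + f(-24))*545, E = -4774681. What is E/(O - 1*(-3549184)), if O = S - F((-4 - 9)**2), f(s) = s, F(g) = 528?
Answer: -4774681/3109384 ≈ -1.5356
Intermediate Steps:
S = -439272 (S = -2 + (-782 - 24)*545 = -2 - 806*545 = -2 - 439270 = -439272)
O = -439800 (O = -439272 - 1*528 = -439272 - 528 = -439800)
E/(O - 1*(-3549184)) = -4774681/(-439800 - 1*(-3549184)) = -4774681/(-439800 + 3549184) = -4774681/3109384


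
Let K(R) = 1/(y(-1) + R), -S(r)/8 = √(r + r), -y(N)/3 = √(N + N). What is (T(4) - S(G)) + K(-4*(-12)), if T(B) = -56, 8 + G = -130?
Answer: -21664/387 + 16*I*√69 + I*√2/774 ≈ -55.979 + 132.91*I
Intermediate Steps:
G = -138 (G = -8 - 130 = -138)
y(N) = -3*√2*√N (y(N) = -3*√(N + N) = -3*√2*√N)
S(r) = -8*√2*√r (S(r) = -8*√(r + r) = -8*√2*√r)
K(R) = 1/(R - 3*I*√2) (K(R) = 1/(-3*√2*√(-1) + R) = 1/(-3*√2*I + R) = 1/(-3*I*√2 + R) = 1/(R - 3*I*√2))
(T(4) - S(G)) + K(-4*(-12)) = (-56 - (-8)*√2*√(-138)) + 1/(-4*(-12) - 3*I*√2) = (-56 - (-8)*√2*I*√138) + 1/(48 - 3*I*√2) = (-56 - (-16)*I*√69) + 1/(48 - 3*I*√2) = (-56 + 16*I*√69) + 1/(48 - 3*I*√2) = -56 + 1/(48 - 3*I*√2) + 16*I*√69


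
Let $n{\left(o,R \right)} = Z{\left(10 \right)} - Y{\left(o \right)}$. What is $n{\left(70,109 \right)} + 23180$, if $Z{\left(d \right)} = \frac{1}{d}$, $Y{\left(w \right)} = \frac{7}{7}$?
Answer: $\frac{231791}{10} \approx 23179.0$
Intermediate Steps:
$Y{\left(w \right)} = 1$ ($Y{\left(w \right)} = 7 \cdot \frac{1}{7} = 1$)
$n{\left(o,R \right)} = - \frac{9}{10}$ ($n{\left(o,R \right)} = \frac{1}{10} - 1 = - \frac{9}{10}$)
$n{\left(70,109 \right)} + 23180 = - \frac{9}{10} + 23180 = \frac{231791}{10}$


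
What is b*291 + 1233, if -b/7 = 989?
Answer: -2013360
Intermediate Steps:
b = -6923 (b = -7*989 = -6923)
b*291 + 1233 = -6923*291 + 1233 = -2014593 + 1233 = -2013360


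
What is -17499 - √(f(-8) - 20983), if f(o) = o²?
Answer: -17499 - I*√20919 ≈ -17499.0 - 144.63*I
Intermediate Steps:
-17499 - √(f(-8) - 20983) = -17499 - √((-8)² - 20983) = -17499 - √(64 - 20983) = -17499 - √(-20919) = -17499 - I*√20919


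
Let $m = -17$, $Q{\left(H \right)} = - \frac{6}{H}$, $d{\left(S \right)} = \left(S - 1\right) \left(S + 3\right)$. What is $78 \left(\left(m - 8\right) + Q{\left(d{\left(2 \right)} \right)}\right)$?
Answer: $- \frac{10218}{5} \approx -2043.6$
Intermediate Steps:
$d{\left(S \right)} = \left(-1 + S\right) \left(3 + S\right)$
$78 \left(\left(m - 8\right) + Q{\left(d{\left(2 \right)} \right)}\right) = 78 \left(\left(-17 - 8\right) - \frac{6}{-3 + 2^{2} + 2 \cdot 2}\right) = 78 \left(-25 - \frac{6}{-3 + 4 + 4}\right) = 78 \left(-25 - \frac{6}{5}\right) = 78 \left(- \frac{131}{5}\right) = - \frac{10218}{5}$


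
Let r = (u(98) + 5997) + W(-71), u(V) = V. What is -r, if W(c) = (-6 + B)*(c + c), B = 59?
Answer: 1431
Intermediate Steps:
W(c) = 106*c (W(c) = (-6 + 59)*(c + c) = 53*(2*c) = 106*c)
r = -1431 (r = (98 + 5997) + 106*(-71) = 6095 - 7526 = -1431)
-r = -1*(-1431) = 1431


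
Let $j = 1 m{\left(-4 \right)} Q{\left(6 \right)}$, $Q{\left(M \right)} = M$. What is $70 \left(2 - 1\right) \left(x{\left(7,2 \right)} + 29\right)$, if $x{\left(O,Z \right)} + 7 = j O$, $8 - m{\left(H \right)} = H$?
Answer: $36820$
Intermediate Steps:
$m{\left(H \right)} = 8 - H$
$j = 72$ ($j = 1 \left(8 - -4\right) 6 = 1 \left(8 + 4\right) 6 = 1 \cdot 12 \cdot 6 = 12 \cdot 6 = 72$)
$x{\left(O,Z \right)} = -7 + 72 O$
$70 \left(2 - 1\right) \left(x{\left(7,2 \right)} + 29\right) = 70 \left(2 - 1\right) \left(\left(-7 + 72 \cdot 7\right) + 29\right) = 70 \cdot 1 \left(\left(-7 + 504\right) + 29\right) = 70 \left(497 + 29\right) = 70 \cdot 526 = 36820$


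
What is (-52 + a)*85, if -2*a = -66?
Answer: -1615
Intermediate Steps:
a = 33 (a = -½*(-66) = 33)
(-52 + a)*85 = (-52 + 33)*85 = -19*85 = -1615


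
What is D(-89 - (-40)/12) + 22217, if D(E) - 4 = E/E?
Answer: 22222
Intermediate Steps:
D(E) = 5 (D(E) = 4 + E/E = 4 + 1 = 5)
D(-89 - (-40)/12) + 22217 = 5 + 22217 = 22222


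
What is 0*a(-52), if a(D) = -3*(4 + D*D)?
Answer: 0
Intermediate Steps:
a(D) = -12 - 3*D² (a(D) = -3*(4 + D²) = -12 - 3*D²)
0*a(-52) = 0*(-12 - 3*(-52)²) = 0*(-12 - 3*2704) = 0*(-12 - 8112) = 0*(-8124) = 0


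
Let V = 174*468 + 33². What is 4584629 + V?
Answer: 4667150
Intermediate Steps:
V = 82521 (V = 81432 + 1089 = 82521)
4584629 + V = 4584629 + 82521 = 4667150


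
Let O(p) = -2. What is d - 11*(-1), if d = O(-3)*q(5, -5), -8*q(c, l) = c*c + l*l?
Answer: 47/2 ≈ 23.500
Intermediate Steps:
q(c, l) = -c**2/8 - l**2/8 (q(c, l) = -(c*c + l*l)/8 = -(c**2 + l**2)/8 = -c**2/8 - l**2/8)
d = 25/2 (d = -2*(-1/8*5**2 - 1/8*(-5)**2) = -2*(-1/8*25 - 1/8*25) = -2*(-25/8 - 25/8) = -2*(-25/4) = 25/2 ≈ 12.500)
d - 11*(-1) = 25/2 - 11*(-1) = 25/2 + 11 = 47/2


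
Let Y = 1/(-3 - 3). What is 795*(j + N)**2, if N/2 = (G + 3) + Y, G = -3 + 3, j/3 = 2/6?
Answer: 106000/3 ≈ 35333.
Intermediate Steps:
j = 1 (j = 3*(2/6) = 3*(2*(1/6)) = 3*(1/3) = 1)
G = 0
Y = -1/6 (Y = 1/(-6) = -1/6 ≈ -0.16667)
N = 17/3 (N = 2*((0 + 3) - 1/6) = 2*(3 - 1/6) = 2*(17/6) = 17/3 ≈ 5.6667)
795*(j + N)**2 = 795*(1 + 17/3)**2 = 795*(20/3)**2 = 795*(400/9) = 106000/3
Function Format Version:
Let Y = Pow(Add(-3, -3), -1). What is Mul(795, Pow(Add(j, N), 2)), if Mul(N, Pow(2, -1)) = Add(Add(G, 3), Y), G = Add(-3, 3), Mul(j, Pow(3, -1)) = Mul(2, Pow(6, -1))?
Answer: Rational(106000, 3) ≈ 35333.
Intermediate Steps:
j = 1 (j = Mul(3, Mul(2, Pow(6, -1))) = Mul(3, Mul(2, Rational(1, 6))) = Mul(3, Rational(1, 3)) = 1)
G = 0
Y = Rational(-1, 6) (Y = Pow(-6, -1) = Rational(-1, 6) ≈ -0.16667)
N = Rational(17, 3) (N = Mul(2, Add(Add(0, 3), Rational(-1, 6))) = Mul(2, Add(3, Rational(-1, 6))) = Mul(2, Rational(17, 6)) = Rational(17, 3) ≈ 5.6667)
Mul(795, Pow(Add(j, N), 2)) = Mul(795, Pow(Add(1, Rational(17, 3)), 2)) = Mul(795, Pow(Rational(20, 3), 2)) = Mul(795, Rational(400, 9)) = Rational(106000, 3)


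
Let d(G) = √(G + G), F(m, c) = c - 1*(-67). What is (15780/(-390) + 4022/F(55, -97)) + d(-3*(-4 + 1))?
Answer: -34033/195 + 3*√2 ≈ -170.29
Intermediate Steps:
F(m, c) = 67 + c (F(m, c) = c + 67 = 67 + c)
d(G) = √2*√G (d(G) = √(2*G) = √2*√G)
(15780/(-390) + 4022/F(55, -97)) + d(-3*(-4 + 1)) = (15780/(-390) + 4022/(67 - 97)) + √2*√(-3*(-4 + 1)) = (15780*(-1/390) + 4022/(-30)) + √2*√(-3*(-3)) = (-526/13 + 4022*(-1/30)) + √2*√9 = (-526/13 - 2011/15) + √2*3 = -34033/195 + 3*√2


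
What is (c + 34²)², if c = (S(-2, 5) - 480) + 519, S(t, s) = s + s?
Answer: 1452025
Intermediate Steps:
S(t, s) = 2*s
c = 49 (c = (2*5 - 480) + 519 = (10 - 480) + 519 = -470 + 519 = 49)
(c + 34²)² = (49 + 34²)² = (49 + 1156)² = 1205² = 1452025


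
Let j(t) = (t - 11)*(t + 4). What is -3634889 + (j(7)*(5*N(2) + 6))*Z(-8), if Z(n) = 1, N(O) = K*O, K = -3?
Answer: -3633833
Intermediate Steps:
j(t) = (-11 + t)*(4 + t)
N(O) = -3*O
-3634889 + (j(7)*(5*N(2) + 6))*Z(-8) = -3634889 + ((-44 + 7² - 7*7)*(5*(-3*2) + 6))*1 = -3634889 + ((-44 + 49 - 49)*(5*(-6) + 6))*1 = -3634889 - 44*(-30 + 6)*1 = -3634889 - 44*(-24)*1 = -3634889 + 1056*1 = -3634889 + 1056 = -3633833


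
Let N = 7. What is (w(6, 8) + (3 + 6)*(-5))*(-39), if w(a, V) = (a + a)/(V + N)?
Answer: 8619/5 ≈ 1723.8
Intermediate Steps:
w(a, V) = 2*a/(7 + V) (w(a, V) = (a + a)/(V + 7) = (2*a)/(7 + V) = 2*a/(7 + V))
(w(6, 8) + (3 + 6)*(-5))*(-39) = (2*6/(7 + 8) + (3 + 6)*(-5))*(-39) = (2*6/15 + 9*(-5))*(-39) = (2*6*(1/15) - 45)*(-39) = (⅘ - 45)*(-39) = -221/5*(-39) = 8619/5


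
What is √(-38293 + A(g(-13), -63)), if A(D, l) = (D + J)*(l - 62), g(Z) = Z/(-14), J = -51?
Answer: I*√6278678/14 ≈ 178.98*I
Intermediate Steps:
g(Z) = -Z/14 (g(Z) = Z*(-1/14) = -Z/14)
A(D, l) = (-62 + l)*(-51 + D) (A(D, l) = (D - 51)*(l - 62) = (-51 + D)*(-62 + l) = (-62 + l)*(-51 + D))
√(-38293 + A(g(-13), -63)) = √(-38293 + (3162 - (-31)*(-13)/7 - 51*(-63) - 1/14*(-13)*(-63))) = √(-38293 + (3162 - 62*13/14 + 3213 + (13/14)*(-63))) = √(-38293 + (3162 - 403/7 + 3213 - 117/2)) = √(-38293 + 87625/14) = √(-448477/14) = I*√6278678/14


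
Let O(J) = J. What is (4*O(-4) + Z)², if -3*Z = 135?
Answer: 3721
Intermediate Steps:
Z = -45 (Z = -⅓*135 = -45)
(4*O(-4) + Z)² = (4*(-4) - 45)² = (-16 - 45)² = (-61)² = 3721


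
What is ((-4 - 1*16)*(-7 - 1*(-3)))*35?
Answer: 2800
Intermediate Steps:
((-4 - 1*16)*(-7 - 1*(-3)))*35 = ((-4 - 16)*(-7 + 3))*35 = -20*(-4)*35 = 80*35 = 2800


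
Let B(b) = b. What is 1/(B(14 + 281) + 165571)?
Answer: 1/165866 ≈ 6.0290e-6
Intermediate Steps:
1/(B(14 + 281) + 165571) = 1/((14 + 281) + 165571) = 1/(295 + 165571) = 1/165866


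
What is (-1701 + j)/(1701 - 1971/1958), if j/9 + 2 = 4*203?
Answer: 405306/123281 ≈ 3.2877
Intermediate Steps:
j = 7290 (j = -18 + 9*(4*203) = -18 + 9*812 = -18 + 7308 = 7290)
(-1701 + j)/(1701 - 1971/1958) = (-1701 + 7290)/(1701 - 1971/1958) = 5589/(1701 - 1971*1/1958) = 5589/(1701 - 1971/1958) = 5589/(3328587/1958) = 5589*(1958/3328587) = 405306/123281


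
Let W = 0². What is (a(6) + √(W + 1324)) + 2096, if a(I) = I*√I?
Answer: 2096 + 2*√331 + 6*√6 ≈ 2147.1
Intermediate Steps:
W = 0
a(I) = I^(3/2)
(a(6) + √(W + 1324)) + 2096 = (6^(3/2) + √(0 + 1324)) + 2096 = (6*√6 + √1324) + 2096 = (6*√6 + 2*√331) + 2096 = (2*√331 + 6*√6) + 2096 = 2096 + 2*√331 + 6*√6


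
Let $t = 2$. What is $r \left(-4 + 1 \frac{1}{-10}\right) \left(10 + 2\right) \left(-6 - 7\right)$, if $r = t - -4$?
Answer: $\frac{19188}{5} \approx 3837.6$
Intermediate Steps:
$r = 6$ ($r = 2 - -4 = 2 + 4 = 6$)
$r \left(-4 + 1 \frac{1}{-10}\right) \left(10 + 2\right) \left(-6 - 7\right) = 6 \left(-4 + 1 \frac{1}{-10}\right) \left(10 + 2\right) \left(-6 - 7\right) = 6 \left(-4 + 1 \left(- \frac{1}{10}\right)\right) 12 \left(-13\right) = 6 \left(-4 - \frac{1}{10}\right) \left(-156\right) = 6 \left(- \frac{41}{10}\right) \left(-156\right) = \left(- \frac{123}{5}\right) \left(-156\right) = \frac{19188}{5}$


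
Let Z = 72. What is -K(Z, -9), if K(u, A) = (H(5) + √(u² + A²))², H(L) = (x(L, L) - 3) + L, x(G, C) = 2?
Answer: -5281 - 72*√65 ≈ -5861.5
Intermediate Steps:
H(L) = -1 + L (H(L) = (2 - 3) + L = -1 + L)
K(u, A) = (4 + √(A² + u²))² (K(u, A) = ((-1 + 5) + √(u² + A²))² = (4 + √(A² + u²))²)
-K(Z, -9) = -(4 + √((-9)² + 72²))² = -(4 + √(81 + 5184))² = -(4 + √5265)² = -(4 + 9*√65)²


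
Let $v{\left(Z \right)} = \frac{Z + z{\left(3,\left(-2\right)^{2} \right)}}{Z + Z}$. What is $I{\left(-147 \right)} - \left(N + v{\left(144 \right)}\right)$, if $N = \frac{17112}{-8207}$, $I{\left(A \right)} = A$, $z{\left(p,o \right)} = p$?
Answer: $- \frac{114576575}{787872} \approx -145.43$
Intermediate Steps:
$N = - \frac{17112}{8207}$ ($N = 17112 \left(- \frac{1}{8207}\right) = - \frac{17112}{8207} \approx -2.085$)
$v{\left(Z \right)} = \frac{3 + Z}{2 Z}$ ($v{\left(Z \right)} = \frac{Z + 3}{Z + Z} = \frac{3 + Z}{2 Z}$)
$I{\left(-147 \right)} - \left(N + v{\left(144 \right)}\right) = -147 - \left(- \frac{17112}{8207} + \frac{3 + 144}{2 \cdot 144}\right) = -147 - \left(- \frac{17112}{8207} + \frac{1}{2} \cdot \frac{1}{144} \cdot 147\right) = -147 - \left(- \frac{17112}{8207} + \frac{49}{96}\right) = -147 - - \frac{1240609}{787872} = -147 + \frac{1240609}{787872} = - \frac{114576575}{787872}$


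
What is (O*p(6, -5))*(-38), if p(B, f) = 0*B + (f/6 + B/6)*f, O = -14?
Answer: -1330/3 ≈ -443.33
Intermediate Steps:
p(B, f) = f*(B/6 + f/6) (p(B, f) = 0 + (f*(⅙) + B*(⅙))*f = 0 + (f/6 + B/6)*f = 0 + (B/6 + f/6)*f = 0 + f*(B/6 + f/6) = f*(B/6 + f/6))
(O*p(6, -5))*(-38) = -7*(-5)*(6 - 5)/3*(-38) = -7*(-5)/3*(-38) = -14*(-⅚)*(-38) = (35/3)*(-38) = -1330/3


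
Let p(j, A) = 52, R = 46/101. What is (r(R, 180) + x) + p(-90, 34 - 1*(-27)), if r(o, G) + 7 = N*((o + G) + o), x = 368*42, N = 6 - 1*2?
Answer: 1638689/101 ≈ 16225.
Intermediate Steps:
R = 46/101 (R = 46*(1/101) = 46/101 ≈ 0.45545)
N = 4 (N = 6 - 2 = 4)
x = 15456
r(o, G) = -7 + 4*G + 8*o (r(o, G) = -7 + 4*((o + G) + o) = -7 + 4*((G + o) + o) = -7 + 4*(G + 2*o) = -7 + (4*G + 8*o) = -7 + 4*G + 8*o)
(r(R, 180) + x) + p(-90, 34 - 1*(-27)) = ((-7 + 4*180 + 8*(46/101)) + 15456) + 52 = ((-7 + 720 + 368/101) + 15456) + 52 = (72381/101 + 15456) + 52 = 1633437/101 + 52 = 1638689/101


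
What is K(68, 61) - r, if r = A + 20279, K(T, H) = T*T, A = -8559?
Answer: -7096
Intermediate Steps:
K(T, H) = T²
r = 11720 (r = -8559 + 20279 = 11720)
K(68, 61) - r = 68² - 1*11720 = 4624 - 11720 = -7096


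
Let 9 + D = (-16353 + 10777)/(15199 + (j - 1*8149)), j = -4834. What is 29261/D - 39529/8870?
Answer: -24834511/9757 ≈ -2545.3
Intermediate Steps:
D = -3190/277 (D = -9 + (-16353 + 10777)/(15199 + (-4834 - 1*8149)) = -9 - 5576/(15199 + (-4834 - 8149)) = -9 - 5576/(15199 - 12983) = -9 - 5576/2216 = -9 - 5576*1/2216 = -9 - 697/277 = -3190/277 ≈ -11.516)
29261/D - 39529/8870 = 29261/(-3190/277) - 39529/8870 = 29261*(-277/3190) - 39529*1/8870 = -279493/110 - 39529/8870 = -24834511/9757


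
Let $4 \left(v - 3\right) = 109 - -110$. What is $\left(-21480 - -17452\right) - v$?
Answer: $- \frac{16343}{4} \approx -4085.8$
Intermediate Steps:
$v = \frac{231}{4}$ ($v = 3 + \frac{109 - -110}{4} = 3 + \frac{109 + 110}{4} = 3 + \frac{1}{4} \cdot 219 = 3 + \frac{219}{4} = \frac{231}{4} \approx 57.75$)
$\left(-21480 - -17452\right) - v = \left(-21480 - -17452\right) - \frac{231}{4} = \left(-21480 + 17452\right) - \frac{231}{4} = -4028 - \frac{231}{4} = - \frac{16343}{4}$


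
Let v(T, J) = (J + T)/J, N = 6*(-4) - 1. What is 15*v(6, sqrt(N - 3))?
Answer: 15 - 45*I*sqrt(7)/7 ≈ 15.0 - 17.008*I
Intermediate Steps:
N = -25 (N = -24 - 1 = -25)
v(T, J) = (J + T)/J
15*v(6, sqrt(N - 3)) = 15*((sqrt(-25 - 3) + 6)/(sqrt(-25 - 3))) = 15*((sqrt(-28) + 6)/(sqrt(-28))) = 15*((2*I*sqrt(7) + 6)/((2*I*sqrt(7)))) = 15*((-I*sqrt(7)/14)*(6 + 2*I*sqrt(7))) = 15*(-I*sqrt(7)*(6 + 2*I*sqrt(7))/14) = -15*I*sqrt(7)*(6 + 2*I*sqrt(7))/14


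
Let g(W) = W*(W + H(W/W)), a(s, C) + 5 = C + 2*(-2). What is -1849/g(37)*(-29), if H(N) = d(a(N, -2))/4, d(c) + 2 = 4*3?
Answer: 107242/2923 ≈ 36.689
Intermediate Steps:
a(s, C) = -9 + C (a(s, C) = -5 + (C + 2*(-2)) = -5 + (C - 4) = -5 + (-4 + C) = -9 + C)
d(c) = 10 (d(c) = -2 + 4*3 = -2 + 12 = 10)
H(N) = 5/2 (H(N) = 10/4 = 10*(¼) = 5/2)
g(W) = W*(5/2 + W) (g(W) = W*(W + 5/2) = W*(5/2 + W))
-1849/g(37)*(-29) = -1849*2/(37*(5 + 2*37))*(-29) = -1849*2/(37*(5 + 74))*(-29) = -1849/((½)*37*79)*(-29) = -1849/2923/2*(-29) = -1849*2/2923*(-29) = -3698/2923*(-29) = 107242/2923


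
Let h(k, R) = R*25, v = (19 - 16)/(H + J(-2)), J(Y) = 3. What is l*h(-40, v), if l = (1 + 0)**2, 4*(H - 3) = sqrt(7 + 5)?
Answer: 600/47 - 50*sqrt(3)/47 ≈ 10.923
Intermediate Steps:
H = 3 + sqrt(3)/2 (H = 3 + sqrt(7 + 5)/4 = 3 + sqrt(12)/4 = 3 + (2*sqrt(3))/4 = 3 + sqrt(3)/2 ≈ 3.8660)
v = 3/(6 + sqrt(3)/2) (v = (19 - 16)/((3 + sqrt(3)/2) + 3) = 3/(6 + sqrt(3)/2) ≈ 0.43693)
h(k, R) = 25*R
l = 1 (l = 1**2 = 1)
l*h(-40, v) = 1*(25*(24/47 - 2*sqrt(3)/47)) = 1*(600/47 - 50*sqrt(3)/47) = 600/47 - 50*sqrt(3)/47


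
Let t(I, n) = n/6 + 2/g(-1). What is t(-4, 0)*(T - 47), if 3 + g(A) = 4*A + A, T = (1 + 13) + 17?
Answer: 4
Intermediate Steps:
T = 31 (T = 14 + 17 = 31)
g(A) = -3 + 5*A (g(A) = -3 + (4*A + A) = -3 + 5*A)
t(I, n) = -1/4 + n/6 (t(I, n) = n/6 + 2/(-3 + 5*(-1)) = n*(1/6) + 2/(-3 - 5) = n/6 + 2/(-8) = n/6 + 2*(-1/8) = n/6 - 1/4 = -1/4 + n/6)
t(-4, 0)*(T - 47) = (-1/4 + (1/6)*0)*(31 - 47) = (-1/4 + 0)*(-16) = -1/4*(-16) = 4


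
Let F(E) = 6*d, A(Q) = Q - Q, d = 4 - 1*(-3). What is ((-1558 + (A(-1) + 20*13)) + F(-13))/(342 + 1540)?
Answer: -628/941 ≈ -0.66738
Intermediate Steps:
d = 7 (d = 4 + 3 = 7)
A(Q) = 0
F(E) = 42 (F(E) = 6*7 = 42)
((-1558 + (A(-1) + 20*13)) + F(-13))/(342 + 1540) = ((-1558 + (0 + 20*13)) + 42)/(342 + 1540) = ((-1558 + (0 + 260)) + 42)/1882 = ((-1558 + 260) + 42)*(1/1882) = (-1298 + 42)*(1/1882) = -1256*1/1882 = -628/941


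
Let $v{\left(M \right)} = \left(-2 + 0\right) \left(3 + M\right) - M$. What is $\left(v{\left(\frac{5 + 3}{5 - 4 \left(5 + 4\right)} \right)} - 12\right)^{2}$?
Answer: $\frac{285156}{961} \approx 296.73$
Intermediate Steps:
$v{\left(M \right)} = -6 - 3 M$ ($v{\left(M \right)} = - 2 \left(3 + M\right) - M = \left(-6 - 2 M\right) - M = -6 - 3 M$)
$\left(v{\left(\frac{5 + 3}{5 - 4 \left(5 + 4\right)} \right)} - 12\right)^{2} = \left(\left(-6 - 3 \frac{5 + 3}{5 - 4 \left(5 + 4\right)}\right) - 12\right)^{2} = \left(\left(-6 - 3 \frac{8}{5 - 36}\right) - 12\right)^{2} = \left(\left(-6 - 3 \frac{8}{-31}\right) - 12\right)^{2} = \left(\left(-6 - 3 \cdot 8 \left(- \frac{1}{31}\right)\right) - 12\right)^{2} = \left(\left(-6 - - \frac{24}{31}\right) - 12\right)^{2} = \left(\left(-6 + \frac{24}{31}\right) - 12\right)^{2} = \left(- \frac{162}{31} - 12\right)^{2} = \left(- \frac{534}{31}\right)^{2} = \frac{285156}{961}$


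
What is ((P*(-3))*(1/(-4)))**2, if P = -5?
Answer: 225/16 ≈ 14.063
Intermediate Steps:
((P*(-3))*(1/(-4)))**2 = ((-5*(-3))*(1/(-4)))**2 = (15*(1*(-1/4)))**2 = (15*(-1/4))**2 = (-15/4)**2 = 225/16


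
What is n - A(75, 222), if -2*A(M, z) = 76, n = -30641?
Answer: -30603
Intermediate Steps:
A(M, z) = -38 (A(M, z) = -½*76 = -38)
n - A(75, 222) = -30641 - 1*(-38) = -30641 + 38 = -30603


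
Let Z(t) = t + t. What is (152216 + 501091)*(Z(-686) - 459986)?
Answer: -301408410906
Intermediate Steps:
Z(t) = 2*t
(152216 + 501091)*(Z(-686) - 459986) = (152216 + 501091)*(2*(-686) - 459986) = 653307*(-1372 - 459986) = 653307*(-461358) = -301408410906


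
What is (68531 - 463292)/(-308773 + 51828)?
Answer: 394761/256945 ≈ 1.5364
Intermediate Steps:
(68531 - 463292)/(-308773 + 51828) = -394761/(-256945) = -394761*(-1/256945) = 394761/256945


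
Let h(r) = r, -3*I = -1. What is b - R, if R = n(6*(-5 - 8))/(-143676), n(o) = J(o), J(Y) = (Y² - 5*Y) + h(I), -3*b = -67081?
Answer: 9637949179/431028 ≈ 22360.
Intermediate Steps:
b = 67081/3 (b = -⅓*(-67081) = 67081/3 ≈ 22360.)
I = ⅓ (I = -⅓*(-1) = ⅓ ≈ 0.33333)
J(Y) = ⅓ + Y² - 5*Y (J(Y) = (Y² - 5*Y) + ⅓ = ⅓ + Y² - 5*Y)
n(o) = ⅓ + o² - 5*o
R = -19423/431028 (R = (⅓ + (6*(-5 - 8))² - 30*(-5 - 8))/(-143676) = (⅓ + (6*(-13))² - 30*(-13))*(-1/143676) = (⅓ + (-78)² - 5*(-78))*(-1/143676) = (⅓ + 6084 + 390)*(-1/143676) = (19423/3)*(-1/143676) = -19423/431028 ≈ -0.045062)
b - R = 67081/3 - 1*(-19423/431028) = 67081/3 + 19423/431028 = 9637949179/431028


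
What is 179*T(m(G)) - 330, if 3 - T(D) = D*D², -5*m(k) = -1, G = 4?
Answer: 25696/125 ≈ 205.57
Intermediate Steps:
m(k) = ⅕ (m(k) = -⅕*(-1) = ⅕)
T(D) = 3 - D³ (T(D) = 3 - D*D² = 3 - D³)
179*T(m(G)) - 330 = 179*(3 - (⅕)³) - 330 = 179*(3 - 1*1/125) - 330 = 179*(3 - 1/125) - 330 = 179*(374/125) - 330 = 66946/125 - 330 = 25696/125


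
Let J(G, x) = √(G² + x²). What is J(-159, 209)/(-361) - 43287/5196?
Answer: -14429/1732 - 29*√82/361 ≈ -9.0583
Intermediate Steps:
J(-159, 209)/(-361) - 43287/5196 = √((-159)² + 209²)/(-361) - 43287/5196 = √(25281 + 43681)*(-1/361) - 43287*1/5196 = √68962*(-1/361) - 14429/1732 = (29*√82)*(-1/361) - 14429/1732 = -29*√82/361 - 14429/1732 = -14429/1732 - 29*√82/361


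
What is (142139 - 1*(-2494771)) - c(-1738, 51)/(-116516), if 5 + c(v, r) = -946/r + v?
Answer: 15669352393721/5942316 ≈ 2.6369e+6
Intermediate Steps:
c(v, r) = -5 + v - 946/r (c(v, r) = -5 + (-946/r + v) = -5 + (v - 946/r) = -5 + v - 946/r)
(142139 - 1*(-2494771)) - c(-1738, 51)/(-116516) = (142139 - 1*(-2494771)) - (-5 - 1738 - 946/51)/(-116516) = (142139 + 2494771) - (-5 - 1738 - 946*1/51)*(-1)/116516 = 2636910 - (-5 - 1738 - 946/51)*(-1)/116516 = 2636910 - (-89839)*(-1)/(51*116516) = 2636910 - 1*89839/5942316 = 2636910 - 89839/5942316 = 15669352393721/5942316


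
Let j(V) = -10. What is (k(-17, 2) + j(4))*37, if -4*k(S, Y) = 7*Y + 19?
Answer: -2701/4 ≈ -675.25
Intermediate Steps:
k(S, Y) = -19/4 - 7*Y/4 (k(S, Y) = -(7*Y + 19)/4 = -(19 + 7*Y)/4 = -19/4 - 7*Y/4)
(k(-17, 2) + j(4))*37 = ((-19/4 - 7/4*2) - 10)*37 = ((-19/4 - 7/2) - 10)*37 = (-33/4 - 10)*37 = -73/4*37 = -2701/4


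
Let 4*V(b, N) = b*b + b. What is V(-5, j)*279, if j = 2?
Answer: 1395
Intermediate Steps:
V(b, N) = b/4 + b²/4 (V(b, N) = (b*b + b)/4 = (b² + b)/4 = (b + b²)/4 = b/4 + b²/4)
V(-5, j)*279 = ((¼)*(-5)*(1 - 5))*279 = ((¼)*(-5)*(-4))*279 = 5*279 = 1395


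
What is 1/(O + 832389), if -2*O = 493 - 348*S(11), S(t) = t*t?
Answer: 2/1706393 ≈ 1.1721e-6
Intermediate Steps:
S(t) = t**2
O = 41615/2 (O = -(493 - 348*11**2)/2 = -(493 - 348*121)/2 = -(493 - 42108)/2 = -1/2*(-41615) = 41615/2 ≈ 20808.)
1/(O + 832389) = 1/(41615/2 + 832389) = 1/(1706393/2) = 2/1706393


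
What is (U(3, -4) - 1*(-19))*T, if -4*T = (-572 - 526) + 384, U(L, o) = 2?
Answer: 7497/2 ≈ 3748.5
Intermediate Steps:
T = 357/2 (T = -((-572 - 526) + 384)/4 = -(-1098 + 384)/4 = -1/4*(-714) = 357/2 ≈ 178.50)
(U(3, -4) - 1*(-19))*T = (2 - 1*(-19))*(357/2) = (2 + 19)*(357/2) = 21*(357/2) = 7497/2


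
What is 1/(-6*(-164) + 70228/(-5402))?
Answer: 2701/2622670 ≈ 0.0010299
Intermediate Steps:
1/(-6*(-164) + 70228/(-5402)) = 1/(984 + 70228*(-1/5402)) = 1/(984 - 35114/2701) = 1/(2622670/2701) = 2701/2622670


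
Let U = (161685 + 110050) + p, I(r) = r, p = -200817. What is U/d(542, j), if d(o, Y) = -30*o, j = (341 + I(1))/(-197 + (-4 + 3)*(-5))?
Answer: -35459/8130 ≈ -4.3615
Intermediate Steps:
j = -57/32 (j = (341 + 1)/(-197 + (-4 + 3)*(-5)) = 342/(-197 - 1*(-5)) = 342/(-197 + 5) = 342/(-192) = 342*(-1/192) = -57/32 ≈ -1.7813)
U = 70918 (U = (161685 + 110050) - 200817 = 271735 - 200817 = 70918)
U/d(542, j) = 70918/((-30*542)) = 70918/(-16260) = 70918*(-1/16260) = -35459/8130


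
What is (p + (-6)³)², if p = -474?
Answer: 476100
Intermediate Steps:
(p + (-6)³)² = (-474 + (-6)³)² = (-474 - 216)² = (-690)² = 476100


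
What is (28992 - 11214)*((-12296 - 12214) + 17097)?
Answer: -131788314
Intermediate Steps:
(28992 - 11214)*((-12296 - 12214) + 17097) = 17778*(-24510 + 17097) = 17778*(-7413) = -131788314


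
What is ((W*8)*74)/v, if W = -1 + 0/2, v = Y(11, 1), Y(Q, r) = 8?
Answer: -74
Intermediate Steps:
v = 8
W = -1 (W = -1 + 0*(1/2) = -1 + 0 = -1)
((W*8)*74)/v = (-1*8*74)/8 = -8*74*(1/8) = -592*1/8 = -74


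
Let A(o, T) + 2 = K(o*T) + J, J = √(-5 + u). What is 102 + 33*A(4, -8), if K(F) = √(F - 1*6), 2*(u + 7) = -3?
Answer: 36 + 33*I*√38 + 99*I*√6/2 ≈ 36.0 + 324.68*I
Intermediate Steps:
u = -17/2 (u = -7 + (½)*(-3) = -7 - 3/2 = -17/2 ≈ -8.5000)
J = 3*I*√6/2 (J = √(-5 - 17/2) = √(-27/2) = 3*I*√6/2 ≈ 3.6742*I)
K(F) = √(-6 + F) (K(F) = √(F - 6) = √(-6 + F))
A(o, T) = -2 + √(-6 + T*o) + 3*I*√6/2 (A(o, T) = -2 + (√(-6 + o*T) + 3*I*√6/2) = -2 + (√(-6 + T*o) + 3*I*√6/2) = -2 + √(-6 + T*o) + 3*I*√6/2)
102 + 33*A(4, -8) = 102 + 33*(-2 + √(-6 - 8*4) + 3*I*√6/2) = 102 + 33*(-2 + √(-6 - 32) + 3*I*√6/2) = 102 + 33*(-2 + √(-38) + 3*I*√6/2) = 102 + 33*(-2 + I*√38 + 3*I*√6/2) = 102 + (-66 + 33*I*√38 + 99*I*√6/2) = 36 + 33*I*√38 + 99*I*√6/2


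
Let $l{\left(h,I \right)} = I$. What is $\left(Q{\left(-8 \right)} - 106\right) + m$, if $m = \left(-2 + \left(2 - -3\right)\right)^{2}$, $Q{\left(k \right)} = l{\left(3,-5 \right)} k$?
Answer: $-57$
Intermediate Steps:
$Q{\left(k \right)} = - 5 k$
$m = 9$ ($m = \left(-2 + \left(2 + 3\right)\right)^{2} = \left(-2 + 5\right)^{2} = 3^{2} = 9$)
$\left(Q{\left(-8 \right)} - 106\right) + m = \left(\left(-5\right) \left(-8\right) - 106\right) + 9 = \left(40 - 106\right) + 9 = -66 + 9 = -57$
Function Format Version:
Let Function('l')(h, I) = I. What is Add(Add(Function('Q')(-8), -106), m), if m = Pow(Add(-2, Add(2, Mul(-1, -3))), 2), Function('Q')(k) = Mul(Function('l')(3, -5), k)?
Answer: -57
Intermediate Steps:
Function('Q')(k) = Mul(-5, k)
m = 9 (m = Pow(Add(-2, Add(2, 3)), 2) = Pow(Add(-2, 5), 2) = Pow(3, 2) = 9)
Add(Add(Function('Q')(-8), -106), m) = Add(Add(Mul(-5, -8), -106), 9) = Add(Add(40, -106), 9) = Add(-66, 9) = -57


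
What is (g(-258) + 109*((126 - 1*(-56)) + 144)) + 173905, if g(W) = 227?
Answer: 209666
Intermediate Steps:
(g(-258) + 109*((126 - 1*(-56)) + 144)) + 173905 = (227 + 109*((126 - 1*(-56)) + 144)) + 173905 = (227 + 109*((126 + 56) + 144)) + 173905 = (227 + 109*(182 + 144)) + 173905 = (227 + 109*326) + 173905 = (227 + 35534) + 173905 = 35761 + 173905 = 209666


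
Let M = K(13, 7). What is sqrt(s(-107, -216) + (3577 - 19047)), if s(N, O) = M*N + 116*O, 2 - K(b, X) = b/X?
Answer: I*sqrt(1986523)/7 ≈ 201.35*I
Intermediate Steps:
K(b, X) = 2 - b/X
M = 1/7 (M = 2 - 1*13/7 = 2 - 1*13*1/7 = 2 - 13/7 = 1/7 ≈ 0.14286)
s(N, O) = 116*O + N/7 (s(N, O) = N/7 + 116*O = 116*O + N/7)
sqrt(s(-107, -216) + (3577 - 19047)) = sqrt((116*(-216) + (1/7)*(-107)) + (3577 - 19047)) = sqrt((-25056 - 107/7) - 15470) = sqrt(-175499/7 - 15470) = sqrt(-283789/7) = I*sqrt(1986523)/7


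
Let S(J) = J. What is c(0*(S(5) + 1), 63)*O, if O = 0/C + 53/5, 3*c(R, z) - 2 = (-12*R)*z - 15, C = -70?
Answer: -689/15 ≈ -45.933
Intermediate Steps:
c(R, z) = -13/3 - 4*R*z (c(R, z) = 2/3 + ((-12*R)*z - 15)/3 = 2/3 + (-12*R*z - 15)/3 = 2/3 + (-15 - 12*R*z)/3 = 2/3 + (-5 - 4*R*z) = -13/3 - 4*R*z)
O = 53/5 (O = 0/(-70) + 53/5 = 0*(-1/70) + 53*(1/5) = 0 + 53/5 = 53/5 ≈ 10.600)
c(0*(S(5) + 1), 63)*O = (-13/3 - 4*0*(5 + 1)*63)*(53/5) = (-13/3 - 4*0*6*63)*(53/5) = (-13/3 - 4*0*63)*(53/5) = (-13/3 + 0)*(53/5) = -13/3*53/5 = -689/15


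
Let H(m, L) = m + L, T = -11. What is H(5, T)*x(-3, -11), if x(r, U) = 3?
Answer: -18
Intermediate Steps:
H(m, L) = L + m
H(5, T)*x(-3, -11) = (-11 + 5)*3 = -6*3 = -18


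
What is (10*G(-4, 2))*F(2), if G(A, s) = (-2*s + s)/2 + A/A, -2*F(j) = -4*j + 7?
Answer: 0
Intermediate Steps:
F(j) = -7/2 + 2*j (F(j) = -(-4*j + 7)/2 = -(7 - 4*j)/2 = -7/2 + 2*j)
G(A, s) = 1 - s/2 (G(A, s) = -s*(1/2) + 1 = -s/2 + 1 = 1 - s/2)
(10*G(-4, 2))*F(2) = (10*(1 - 1/2*2))*(-7/2 + 2*2) = (10*(1 - 1))*(-7/2 + 4) = (10*0)*(1/2) = 0*(1/2) = 0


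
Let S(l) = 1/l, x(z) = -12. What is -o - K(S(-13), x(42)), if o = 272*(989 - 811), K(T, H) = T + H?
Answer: -629251/13 ≈ -48404.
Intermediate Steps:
K(T, H) = H + T
o = 48416 (o = 272*178 = 48416)
-o - K(S(-13), x(42)) = -1*48416 - (-12 + 1/(-13)) = -48416 - (-12 - 1/13) = -48416 - 1*(-157/13) = -48416 + 157/13 = -629251/13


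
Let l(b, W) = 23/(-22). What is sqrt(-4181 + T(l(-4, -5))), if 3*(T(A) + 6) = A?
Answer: I*sqrt(18240090)/66 ≈ 64.71*I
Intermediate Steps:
l(b, W) = -23/22 (l(b, W) = 23*(-1/22) = -23/22)
T(A) = -6 + A/3
sqrt(-4181 + T(l(-4, -5))) = sqrt(-4181 + (-6 + (1/3)*(-23/22))) = sqrt(-4181 + (-6 - 23/66)) = sqrt(-4181 - 419/66) = sqrt(-276365/66) = I*sqrt(18240090)/66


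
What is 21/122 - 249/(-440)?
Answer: 19809/26840 ≈ 0.73804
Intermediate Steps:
21/122 - 249/(-440) = 21*(1/122) - 249*(-1/440) = 21/122 + 249/440 = 19809/26840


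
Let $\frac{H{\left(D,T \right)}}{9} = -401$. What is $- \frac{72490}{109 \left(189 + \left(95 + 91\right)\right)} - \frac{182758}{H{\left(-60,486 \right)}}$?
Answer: $\frac{480574456}{9834525} \approx 48.866$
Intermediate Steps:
$H{\left(D,T \right)} = -3609$ ($H{\left(D,T \right)} = 9 \left(-401\right) = -3609$)
$- \frac{72490}{109 \left(189 + \left(95 + 91\right)\right)} - \frac{182758}{H{\left(-60,486 \right)}} = - \frac{72490}{109 \left(189 + \left(95 + 91\right)\right)} - \frac{182758}{-3609} = - \frac{72490}{109 \left(189 + 186\right)} - - \frac{182758}{3609} = - \frac{72490}{109 \cdot 375} + \frac{182758}{3609} = - \frac{72490}{40875} + \frac{182758}{3609} = \left(-72490\right) \frac{1}{40875} + \frac{182758}{3609} = - \frac{14498}{8175} + \frac{182758}{3609} = \frac{480574456}{9834525}$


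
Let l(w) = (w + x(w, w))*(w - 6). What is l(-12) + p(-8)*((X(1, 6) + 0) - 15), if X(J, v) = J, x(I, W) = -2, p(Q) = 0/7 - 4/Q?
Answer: 245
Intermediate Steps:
p(Q) = -4/Q (p(Q) = 0*(⅐) - 4/Q = 0 - 4/Q = -4/Q)
l(w) = (-6 + w)*(-2 + w) (l(w) = (w - 2)*(w - 6) = (-2 + w)*(-6 + w) = (-6 + w)*(-2 + w))
l(-12) + p(-8)*((X(1, 6) + 0) - 15) = (12 + (-12)² - 8*(-12)) + (-4/(-8))*((1 + 0) - 15) = (12 + 144 + 96) + (-4*(-⅛))*(1 - 15) = 252 + (½)*(-14) = 252 - 7 = 245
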